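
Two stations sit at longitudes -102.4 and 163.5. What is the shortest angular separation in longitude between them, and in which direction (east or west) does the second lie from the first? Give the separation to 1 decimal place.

Raw difference: 163.5 − -102.4 = 265.9°.
Normalise into (−180°, 180°]: 265.9° − 360° = -94.1°.
Negative ⇒ the second point lies to the west; separation 94.1°.

94.1° west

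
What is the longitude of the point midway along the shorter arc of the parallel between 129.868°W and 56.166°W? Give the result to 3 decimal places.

Signed shortest Δλ from -129.868° to -56.166° is +73.702°.
Midpoint longitude = -129.868° + (+73.702°)/2 = -129.868° + 36.851° = -93.017°.

93.017°W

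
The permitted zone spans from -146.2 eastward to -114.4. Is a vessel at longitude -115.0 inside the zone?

Yes

Band width going east from -146.2° to -114.4°: ((-114.4 − -146.2) mod 360) = 31.8°.
Offset of -115.0° east of the west edge: ((-115.0 − -146.2) mod 360) = 31.2°.
31.2° ≤ 31.8° ⇒ inside.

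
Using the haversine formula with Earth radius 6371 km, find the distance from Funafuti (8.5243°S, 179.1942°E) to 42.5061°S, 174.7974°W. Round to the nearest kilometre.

Δλ = -174.7974 − 179.1942 = -353.9916°; wrapped into (−180°, 180°]: 6.0084°.
Δφ = -42.5061 − -8.5243 = -33.9818°.
a = sin²(Δφ/2) + cos φ₁ · cos φ₂ · sin²(Δλ/2) = 0.087395.
c = 2·atan2(√a, √(1−a)) = 0.60022 rad → d = 6371·c ≈ 3824.02 km.

3824 km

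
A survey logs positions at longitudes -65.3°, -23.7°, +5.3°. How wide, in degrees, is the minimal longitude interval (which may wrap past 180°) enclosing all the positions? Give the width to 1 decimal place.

70.6°

Sort the longitudes: -65.3°, -23.7°, +5.3°.
Eastward gaps between consecutive values (wrapping around): 41.6°, 29.0°, 289.4°.
Largest gap = 289.4° ⇒ minimal covering band is its complement: 360° − 289.4° = 70.6°.
Band runs from -65.3° eastward to +5.3°.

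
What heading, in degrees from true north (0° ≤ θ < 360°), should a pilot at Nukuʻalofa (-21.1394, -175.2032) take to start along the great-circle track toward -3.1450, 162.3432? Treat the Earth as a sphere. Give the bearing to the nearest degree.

306°

Δλ = 162.3432 − -175.2032 = 337.5464°; wrapped into (−180°, 180°]: -22.4536°.
θ = atan2( sin Δλ · cos φ₂ , cos φ₁ · sin φ₂ − sin φ₁ · cos φ₂ · cos Δλ )
  = atan2(-0.38136, 0.28162) = -53.555° → normalised to [0°, 360°): 306.445°.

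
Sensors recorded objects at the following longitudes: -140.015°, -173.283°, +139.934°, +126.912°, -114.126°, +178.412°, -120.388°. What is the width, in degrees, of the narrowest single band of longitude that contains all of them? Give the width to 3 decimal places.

118.962°

Sort the longitudes: -173.283°, -140.015°, -120.388°, -114.126°, +126.912°, +139.934°, +178.412°.
Eastward gaps between consecutive values (wrapping around): 33.268°, 19.627°, 6.262°, 241.038°, 13.022°, 38.478°, 8.305°.
Largest gap = 241.038° ⇒ minimal covering band is its complement: 360° − 241.038° = 118.962°.
Band runs from +126.912° eastward to -114.126°, crossing the antimeridian.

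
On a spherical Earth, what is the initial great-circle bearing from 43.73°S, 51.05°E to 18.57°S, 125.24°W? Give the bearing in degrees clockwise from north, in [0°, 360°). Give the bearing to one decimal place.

184.0°

Δλ = -125.24 − 51.05 = -176.29°.
θ = atan2( sin Δλ · cos φ₂ , cos φ₁ · sin φ₂ − sin φ₁ · cos φ₂ · cos Δλ )
  = atan2(-0.06134, -0.88402) = -176.031° → normalised to [0°, 360°): 183.969°.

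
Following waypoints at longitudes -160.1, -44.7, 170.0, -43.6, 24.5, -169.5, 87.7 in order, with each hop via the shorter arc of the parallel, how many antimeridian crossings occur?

4

Leg 1: -160.1° → -44.7°, shortest Δλ = 115.4° (east) — does not cross 180°.
Leg 2: -44.7° → +170.0°, shortest Δλ = -145.3° (west) — crosses 180°.
Leg 3: +170.0° → -43.6°, shortest Δλ = 146.4° (east) — crosses 180°.
Leg 4: -43.6° → +24.5°, shortest Δλ = 68.1° (east) — does not cross 180°.
Leg 5: +24.5° → -169.5°, shortest Δλ = 166.0° (east) — crosses 180°.
Leg 6: -169.5° → +87.7°, shortest Δλ = -102.8° (west) — crosses 180°.
Total crossings: 4.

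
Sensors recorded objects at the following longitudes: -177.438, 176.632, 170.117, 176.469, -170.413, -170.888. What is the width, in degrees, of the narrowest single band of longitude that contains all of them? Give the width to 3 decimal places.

Sort the longitudes: -177.438°, -170.888°, -170.413°, +170.117°, +176.469°, +176.632°.
Eastward gaps between consecutive values (wrapping around): 6.550°, 0.475°, 340.530°, 6.352°, 0.163°, 5.930°.
Largest gap = 340.530° ⇒ minimal covering band is its complement: 360° − 340.530° = 19.470°.
Band runs from +170.117° eastward to -170.413°, crossing the antimeridian.

19.470°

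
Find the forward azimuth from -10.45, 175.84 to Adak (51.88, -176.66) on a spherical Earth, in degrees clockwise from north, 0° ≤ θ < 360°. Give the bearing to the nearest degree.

5°

Δλ = -176.66 − 175.84 = -352.50°; wrapped into (−180°, 180°]: 7.50°.
θ = atan2( sin Δλ · cos φ₂ , cos φ₁ · sin φ₂ − sin φ₁ · cos φ₂ · cos Δλ )
  = atan2(0.08058, 0.88468) = 5.204° → normalised to [0°, 360°): 5.204°.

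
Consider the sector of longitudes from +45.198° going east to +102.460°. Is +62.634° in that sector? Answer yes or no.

Band width going east from +45.198° to +102.460°: ((102.460 − 45.198) mod 360) = 57.262°.
Offset of +62.634° east of the west edge: ((62.634 − 45.198) mod 360) = 17.436°.
17.436° ≤ 57.262° ⇒ inside.

Yes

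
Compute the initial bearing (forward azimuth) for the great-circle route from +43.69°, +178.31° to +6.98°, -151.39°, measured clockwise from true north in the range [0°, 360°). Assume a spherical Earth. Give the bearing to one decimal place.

Δλ = -151.39 − 178.31 = -329.70°; wrapped into (−180°, 180°]: 30.30°.
θ = atan2( sin Δλ · cos φ₂ , cos φ₁ · sin φ₂ − sin φ₁ · cos φ₂ · cos Δλ )
  = atan2(0.50079, -0.50410) = 135.189° → normalised to [0°, 360°): 135.189°.

135.2°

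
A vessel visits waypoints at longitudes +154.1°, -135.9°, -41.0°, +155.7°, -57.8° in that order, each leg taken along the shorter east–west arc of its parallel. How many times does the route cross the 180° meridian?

3

Leg 1: +154.1° → -135.9°, shortest Δλ = 70.0° (east) — crosses 180°.
Leg 2: -135.9° → -41.0°, shortest Δλ = 94.9° (east) — does not cross 180°.
Leg 3: -41.0° → +155.7°, shortest Δλ = -163.3° (west) — crosses 180°.
Leg 4: +155.7° → -57.8°, shortest Δλ = 146.5° (east) — crosses 180°.
Total crossings: 3.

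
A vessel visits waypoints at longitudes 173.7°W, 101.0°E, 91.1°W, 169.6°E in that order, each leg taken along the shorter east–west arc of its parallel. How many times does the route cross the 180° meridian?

Leg 1: -173.7° → +101.0°, shortest Δλ = -85.3° (west) — crosses 180°.
Leg 2: +101.0° → -91.1°, shortest Δλ = 167.9° (east) — crosses 180°.
Leg 3: -91.1° → +169.6°, shortest Δλ = -99.3° (west) — crosses 180°.
Total crossings: 3.

3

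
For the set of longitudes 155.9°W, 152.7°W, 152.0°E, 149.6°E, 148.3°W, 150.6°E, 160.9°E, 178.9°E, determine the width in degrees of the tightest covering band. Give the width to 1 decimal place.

Sort the longitudes: -155.9°, -152.7°, -148.3°, +149.6°, +150.6°, +152.0°, +160.9°, +178.9°.
Eastward gaps between consecutive values (wrapping around): 3.2°, 4.4°, 297.9°, 1.0°, 1.4°, 8.9°, 18.0°, 25.2°.
Largest gap = 297.9° ⇒ minimal covering band is its complement: 360° − 297.9° = 62.1°.
Band runs from +149.6° eastward to -148.3°, crossing the antimeridian.

62.1°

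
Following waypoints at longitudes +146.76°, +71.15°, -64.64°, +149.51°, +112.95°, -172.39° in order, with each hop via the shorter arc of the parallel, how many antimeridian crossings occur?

2

Leg 1: +146.76° → +71.15°, shortest Δλ = -75.61° (west) — does not cross 180°.
Leg 2: +71.15° → -64.64°, shortest Δλ = -135.79° (west) — does not cross 180°.
Leg 3: -64.64° → +149.51°, shortest Δλ = -145.85° (west) — crosses 180°.
Leg 4: +149.51° → +112.95°, shortest Δλ = -36.56° (west) — does not cross 180°.
Leg 5: +112.95° → -172.39°, shortest Δλ = 74.66° (east) — crosses 180°.
Total crossings: 2.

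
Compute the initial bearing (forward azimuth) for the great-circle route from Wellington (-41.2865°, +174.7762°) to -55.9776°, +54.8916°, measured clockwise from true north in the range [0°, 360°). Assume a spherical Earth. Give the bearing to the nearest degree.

211°

Δλ = 54.8916 − 174.7762 = -119.8846°.
θ = atan2( sin Δλ · cos φ₂ , cos φ₁ · sin φ₂ − sin φ₁ · cos φ₂ · cos Δλ )
  = atan2(-0.48512, -0.80674) = -148.980° → normalised to [0°, 360°): 211.020°.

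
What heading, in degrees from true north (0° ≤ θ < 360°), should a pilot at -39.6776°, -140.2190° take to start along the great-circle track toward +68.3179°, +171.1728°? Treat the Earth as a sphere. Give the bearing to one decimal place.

342.4°

Δλ = 171.1728 − -140.2190 = 311.3918°; wrapped into (−180°, 180°]: -48.6082°.
θ = atan2( sin Δλ · cos φ₂ , cos φ₁ · sin φ₂ − sin φ₁ · cos φ₂ · cos Δλ )
  = atan2(-0.27717, 0.87116) = -17.649° → normalised to [0°, 360°): 342.351°.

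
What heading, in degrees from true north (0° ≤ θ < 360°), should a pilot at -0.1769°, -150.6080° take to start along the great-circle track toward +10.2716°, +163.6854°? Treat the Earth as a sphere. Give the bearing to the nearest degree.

Δλ = 163.6854 − -150.6080 = 314.2934°; wrapped into (−180°, 180°]: -45.7066°.
θ = atan2( sin Δλ · cos φ₂ , cos φ₁ · sin φ₂ − sin φ₁ · cos φ₂ · cos Δλ )
  = atan2(-0.70430, 0.18044) = -75.630° → normalised to [0°, 360°): 284.370°.

284°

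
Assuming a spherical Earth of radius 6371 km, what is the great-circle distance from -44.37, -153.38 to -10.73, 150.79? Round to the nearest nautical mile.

3504 nmi

Δλ = 150.79 − -153.38 = 304.17°; wrapped into (−180°, 180°]: -55.83°.
Δφ = -10.73 − -44.37 = 33.64°.
a = sin²(Δφ/2) + cos φ₁ · cos φ₂ · sin²(Δλ/2) = 0.237668.
c = 2·atan2(√a, √(1−a)) = 1.01848 rad → d = 6371·c ≈ 6488.71 km ≈ 3503.62 nmi.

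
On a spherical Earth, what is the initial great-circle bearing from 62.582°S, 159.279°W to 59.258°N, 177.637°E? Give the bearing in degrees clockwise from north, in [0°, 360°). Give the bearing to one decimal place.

Δλ = 177.637 − -159.279 = 336.916°; wrapped into (−180°, 180°]: -23.084°.
θ = atan2( sin Δλ · cos φ₂ , cos φ₁ · sin φ₂ − sin φ₁ · cos φ₂ · cos Δλ )
  = atan2(-0.20042, 0.81319) = -13.845° → normalised to [0°, 360°): 346.155°.

346.2°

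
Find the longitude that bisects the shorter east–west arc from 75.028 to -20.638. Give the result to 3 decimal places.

+27.195°

Signed shortest Δλ from +75.028° to -20.638° is -95.666°.
Midpoint longitude = +75.028° + (-95.666°)/2 = +75.028° − 47.833° = +27.195°.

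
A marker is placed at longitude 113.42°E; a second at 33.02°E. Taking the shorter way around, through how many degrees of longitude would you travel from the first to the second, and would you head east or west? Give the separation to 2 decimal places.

Raw difference: 33.02 − 113.42 = -80.4°.
Normalise into (−180°, 180°]: -80.4° stays -80.4°.
Negative ⇒ the second point lies to the west; separation 80.40°.

80.40° west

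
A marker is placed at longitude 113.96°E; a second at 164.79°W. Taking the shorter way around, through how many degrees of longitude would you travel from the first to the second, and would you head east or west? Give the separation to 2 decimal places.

81.25° east

Raw difference: -164.79 − 113.96 = -278.75°.
Normalise into (−180°, 180°]: -278.75° + 360° = 81.25°.
Positive ⇒ the second point lies to the east; separation 81.25°.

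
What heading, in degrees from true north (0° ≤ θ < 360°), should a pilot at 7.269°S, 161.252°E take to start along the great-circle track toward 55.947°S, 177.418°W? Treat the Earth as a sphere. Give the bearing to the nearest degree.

165°

Δλ = -177.418 − 161.252 = -338.670°; wrapped into (−180°, 180°]: 21.330°.
θ = atan2( sin Δλ · cos φ₂ , cos φ₁ · sin φ₂ − sin φ₁ · cos φ₂ · cos Δλ )
  = atan2(0.20368, -0.75586) = 164.919° → normalised to [0°, 360°): 164.919°.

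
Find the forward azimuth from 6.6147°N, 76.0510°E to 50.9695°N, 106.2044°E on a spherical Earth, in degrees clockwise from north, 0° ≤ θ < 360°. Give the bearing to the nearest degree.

Δλ = 106.2044 − 76.0510 = 30.1534°.
θ = atan2( sin Δλ · cos φ₂ , cos φ₁ · sin φ₂ − sin φ₁ · cos φ₂ · cos Δλ )
  = atan2(0.31633, 0.70892) = 24.047° → normalised to [0°, 360°): 24.047°.

24°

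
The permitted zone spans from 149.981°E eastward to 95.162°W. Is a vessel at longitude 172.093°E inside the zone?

Band width going east from +149.981° to -95.162°: ((-95.162 − 149.981) mod 360) = 114.857°.
Offset of +172.093° east of the west edge: ((172.093 − 149.981) mod 360) = 22.112°.
22.112° ≤ 114.857° ⇒ inside.

Yes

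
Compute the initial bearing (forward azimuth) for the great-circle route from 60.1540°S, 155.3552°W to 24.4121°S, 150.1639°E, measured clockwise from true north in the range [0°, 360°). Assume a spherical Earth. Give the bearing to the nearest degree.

289°

Δλ = 150.1639 − -155.3552 = 305.5191°; wrapped into (−180°, 180°]: -54.4809°.
θ = atan2( sin Δλ · cos φ₂ , cos φ₁ · sin φ₂ − sin φ₁ · cos φ₂ · cos Δλ )
  = atan2(-0.74115, 0.25318) = -71.140° → normalised to [0°, 360°): 288.860°.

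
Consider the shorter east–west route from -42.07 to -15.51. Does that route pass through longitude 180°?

Signed shortest Δλ = ((-15.51 − -42.07 + 180) mod 360) − 180 = 26.56°.
Going east by 26.56° from -42.07° reaches -15.51° without touching 180°.

No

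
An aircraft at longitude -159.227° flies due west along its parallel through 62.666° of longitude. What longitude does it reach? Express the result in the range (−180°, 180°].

Start at -159.227°; shift −62.666° → -221.893°.
-221.893° lies outside (−180°, 180°]; add 360° → +138.107°.

+138.107°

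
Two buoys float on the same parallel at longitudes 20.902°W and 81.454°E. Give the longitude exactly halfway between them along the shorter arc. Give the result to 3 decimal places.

30.276°E

Signed shortest Δλ from -20.902° to +81.454° is +102.356°.
Midpoint longitude = -20.902° + (+102.356°)/2 = -20.902° + 51.178° = +30.276°.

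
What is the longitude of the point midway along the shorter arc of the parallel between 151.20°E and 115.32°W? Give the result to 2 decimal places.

162.06°W

Signed shortest Δλ from +151.20° to -115.32° is +93.48°.
Midpoint longitude = +151.20° + (+93.48°)/2 = +151.20° + 46.74° = +197.94°.
Normalise into (−180°, 180°]: -162.06°.
(The naïve average (+151.20 + -115.32)/2 = 17.94° is on the wrong side of the globe.)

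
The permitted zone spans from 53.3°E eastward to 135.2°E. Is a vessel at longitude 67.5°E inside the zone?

Yes

Band width going east from +53.3° to +135.2°: ((135.2 − 53.3) mod 360) = 81.9°.
Offset of +67.5° east of the west edge: ((67.5 − 53.3) mod 360) = 14.2°.
14.2° ≤ 81.9° ⇒ inside.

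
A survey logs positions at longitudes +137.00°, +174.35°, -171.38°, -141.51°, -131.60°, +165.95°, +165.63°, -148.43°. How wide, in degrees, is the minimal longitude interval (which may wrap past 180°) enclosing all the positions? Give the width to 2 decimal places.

91.40°

Sort the longitudes: -171.38°, -148.43°, -141.51°, -131.60°, +137.00°, +165.63°, +165.95°, +174.35°.
Eastward gaps between consecutive values (wrapping around): 22.95°, 6.92°, 9.91°, 268.60°, 28.63°, 0.32°, 8.40°, 14.27°.
Largest gap = 268.60° ⇒ minimal covering band is its complement: 360° − 268.60° = 91.40°.
Band runs from +137.00° eastward to -131.60°, crossing the antimeridian.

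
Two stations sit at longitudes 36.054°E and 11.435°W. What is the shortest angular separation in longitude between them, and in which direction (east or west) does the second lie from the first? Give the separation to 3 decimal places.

Raw difference: -11.435 − 36.054 = -47.489°.
Normalise into (−180°, 180°]: -47.489° stays -47.489°.
Negative ⇒ the second point lies to the west; separation 47.489°.

47.489° west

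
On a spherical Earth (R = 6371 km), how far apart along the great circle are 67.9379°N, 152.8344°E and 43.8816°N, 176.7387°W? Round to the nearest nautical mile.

1732 nmi

Δλ = -176.7387 − 152.8344 = -329.5731°; wrapped into (−180°, 180°]: 30.4269°.
Δφ = 43.8816 − 67.9379 = -24.0563°.
a = sin²(Δφ/2) + cos φ₁ · cos φ₂ · sin²(Δλ/2) = 0.062070.
c = 2·atan2(√a, √(1−a)) = 0.50358 rad → d = 6371·c ≈ 3208.33 km ≈ 1732.36 nmi.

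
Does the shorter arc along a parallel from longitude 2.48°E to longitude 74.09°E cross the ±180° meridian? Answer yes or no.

No

Signed shortest Δλ = ((74.09 − 2.48 + 180) mod 360) − 180 = 71.61°.
Going east by 71.61° from +2.48° reaches +74.09° without touching 180°.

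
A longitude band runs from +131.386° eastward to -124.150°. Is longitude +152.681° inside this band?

Band width going east from +131.386° to -124.150°: ((-124.150 − 131.386) mod 360) = 104.464°.
Offset of +152.681° east of the west edge: ((152.681 − 131.386) mod 360) = 21.295°.
21.295° ≤ 104.464° ⇒ inside.

Yes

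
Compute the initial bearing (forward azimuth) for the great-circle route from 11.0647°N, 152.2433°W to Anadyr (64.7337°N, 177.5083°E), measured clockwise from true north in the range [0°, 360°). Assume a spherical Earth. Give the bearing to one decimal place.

Δλ = 177.5083 − -152.2433 = 329.7516°; wrapped into (−180°, 180°]: -30.2484°.
θ = atan2( sin Δλ · cos φ₂ , cos φ₁ · sin φ₂ − sin φ₁ · cos φ₂ · cos Δλ )
  = atan2(-0.21501, 0.81676) = -14.749° → normalised to [0°, 360°): 345.251°.

345.3°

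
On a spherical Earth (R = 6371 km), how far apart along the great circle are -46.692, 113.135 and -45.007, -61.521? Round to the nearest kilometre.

Δλ = -61.521 − 113.135 = -174.656°.
Δφ = -45.007 − -46.692 = 1.685°.
a = sin²(Δφ/2) + cos φ₁ · cos φ₂ · sin²(Δλ/2) = 0.484122.
c = 2·atan2(√a, √(1−a)) = 1.53903 rad → d = 6371·c ≈ 9805.19 km.

9805 km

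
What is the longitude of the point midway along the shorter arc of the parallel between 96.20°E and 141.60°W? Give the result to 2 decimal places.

157.30°E

Signed shortest Δλ from +96.20° to -141.60° is +122.20°.
Midpoint longitude = +96.20° + (+122.20°)/2 = +96.20° + 61.10° = +157.30°.
(The naïve average (+96.20 + -141.60)/2 = -22.7° is on the wrong side of the globe.)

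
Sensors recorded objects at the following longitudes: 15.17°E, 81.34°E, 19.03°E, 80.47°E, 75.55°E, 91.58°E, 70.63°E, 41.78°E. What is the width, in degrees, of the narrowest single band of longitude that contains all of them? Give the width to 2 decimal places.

76.41°

Sort the longitudes: +15.17°, +19.03°, +41.78°, +70.63°, +75.55°, +80.47°, +81.34°, +91.58°.
Eastward gaps between consecutive values (wrapping around): 3.86°, 22.75°, 28.85°, 4.92°, 4.92°, 0.87°, 10.24°, 283.59°.
Largest gap = 283.59° ⇒ minimal covering band is its complement: 360° − 283.59° = 76.41°.
Band runs from +15.17° eastward to +91.58°.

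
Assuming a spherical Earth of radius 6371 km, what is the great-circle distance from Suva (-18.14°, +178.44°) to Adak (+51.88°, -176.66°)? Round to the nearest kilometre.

7800 km

Δλ = -176.66 − 178.44 = -355.10°; wrapped into (−180°, 180°]: 4.90°.
Δφ = 51.88 − -18.14 = 70.02°.
a = sin²(Δφ/2) + cos φ₁ · cos φ₂ · sin²(Δλ/2) = 0.330226.
c = 2·atan2(√a, √(1−a)) = 1.22436 rad → d = 6371·c ≈ 7800.40 km.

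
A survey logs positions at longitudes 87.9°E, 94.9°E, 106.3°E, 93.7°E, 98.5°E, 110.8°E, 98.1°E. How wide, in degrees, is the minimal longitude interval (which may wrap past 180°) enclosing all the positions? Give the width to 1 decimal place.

Sort the longitudes: +87.9°, +93.7°, +94.9°, +98.1°, +98.5°, +106.3°, +110.8°.
Eastward gaps between consecutive values (wrapping around): 5.8°, 1.2°, 3.2°, 0.4°, 7.8°, 4.5°, 337.1°.
Largest gap = 337.1° ⇒ minimal covering band is its complement: 360° − 337.1° = 22.9°.
Band runs from +87.9° eastward to +110.8°.

22.9°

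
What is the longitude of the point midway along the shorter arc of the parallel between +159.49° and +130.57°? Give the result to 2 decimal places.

+145.03°

Signed shortest Δλ from +159.49° to +130.57° is -28.92°.
Midpoint longitude = +159.49° + (-28.92°)/2 = +159.49° − 14.46° = +145.03°.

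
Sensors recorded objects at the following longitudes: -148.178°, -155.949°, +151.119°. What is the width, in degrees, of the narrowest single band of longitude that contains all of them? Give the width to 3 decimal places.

60.703°

Sort the longitudes: -155.949°, -148.178°, +151.119°.
Eastward gaps between consecutive values (wrapping around): 7.771°, 299.297°, 52.932°.
Largest gap = 299.297° ⇒ minimal covering band is its complement: 360° − 299.297° = 60.703°.
Band runs from +151.119° eastward to -148.178°, crossing the antimeridian.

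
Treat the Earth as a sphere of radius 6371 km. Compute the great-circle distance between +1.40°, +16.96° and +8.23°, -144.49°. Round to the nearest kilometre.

17696 km

Δλ = -144.49 − 16.96 = -161.45°.
Δφ = 8.23 − 1.40 = 6.83°.
a = sin²(Δφ/2) + cos φ₁ · cos φ₂ · sin²(Δλ/2) = 0.967253.
c = 2·atan2(√a, √(1−a)) = 2.77766 rad → d = 6371·c ≈ 17696.49 km.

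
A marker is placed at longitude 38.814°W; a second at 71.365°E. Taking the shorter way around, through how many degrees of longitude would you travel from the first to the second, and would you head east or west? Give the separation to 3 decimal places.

110.179° east

Raw difference: 71.365 − -38.814 = 110.179°.
Normalise into (−180°, 180°]: 110.179° stays 110.179°.
Positive ⇒ the second point lies to the east; separation 110.179°.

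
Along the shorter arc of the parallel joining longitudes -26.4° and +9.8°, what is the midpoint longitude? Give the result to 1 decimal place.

-8.3°

Signed shortest Δλ from -26.4° to +9.8° is +36.2°.
Midpoint longitude = -26.4° + (+36.2°)/2 = -26.4° + 18.1° = -8.3°.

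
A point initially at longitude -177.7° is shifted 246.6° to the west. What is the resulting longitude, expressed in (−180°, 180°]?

-64.3°

Start at -177.7°; shift −246.6° → -424.3°.
-424.3° lies outside (−180°, 180°]; add 360° → -64.3°.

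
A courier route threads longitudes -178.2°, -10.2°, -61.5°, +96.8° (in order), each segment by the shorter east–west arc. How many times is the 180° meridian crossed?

0

Leg 1: -178.2° → -10.2°, shortest Δλ = 168.0° (east) — does not cross 180°.
Leg 2: -10.2° → -61.5°, shortest Δλ = -51.3° (west) — does not cross 180°.
Leg 3: -61.5° → +96.8°, shortest Δλ = 158.3° (east) — does not cross 180°.
Total crossings: 0.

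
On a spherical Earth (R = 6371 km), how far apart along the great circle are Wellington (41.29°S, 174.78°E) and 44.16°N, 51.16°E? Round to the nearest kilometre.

15490 km

Δλ = 51.16 − 174.78 = -123.62°.
Δφ = 44.16 − -41.29 = 85.45°.
a = sin²(Δφ/2) + cos φ₁ · cos φ₂ · sin²(Δλ/2) = 0.879082.
c = 2·atan2(√a, √(1−a)) = 2.43129 rad → d = 6371·c ≈ 15489.74 km.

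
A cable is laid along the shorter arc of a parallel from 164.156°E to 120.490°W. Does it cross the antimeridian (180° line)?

Yes

Naïve |-120.490 − 164.156| = 284.646° > 180°, so the shorter arc goes the other way round — across 180°.
Signed shortest Δλ = ((-120.490 − 164.156 + 180) mod 360) − 180 = 75.354°.
Going east by 75.354° from +164.156° passes through 180° before reaching -120.490°.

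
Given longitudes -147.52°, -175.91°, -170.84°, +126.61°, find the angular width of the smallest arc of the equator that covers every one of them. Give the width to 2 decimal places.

Sort the longitudes: -175.91°, -170.84°, -147.52°, +126.61°.
Eastward gaps between consecutive values (wrapping around): 5.07°, 23.32°, 274.13°, 57.48°.
Largest gap = 274.13° ⇒ minimal covering band is its complement: 360° − 274.13° = 85.87°.
Band runs from +126.61° eastward to -147.52°, crossing the antimeridian.

85.87°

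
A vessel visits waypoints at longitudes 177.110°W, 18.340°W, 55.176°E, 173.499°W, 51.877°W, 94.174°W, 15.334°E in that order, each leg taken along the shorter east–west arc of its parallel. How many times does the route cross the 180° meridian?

1

Leg 1: -177.110° → -18.340°, shortest Δλ = 158.77° (east) — does not cross 180°.
Leg 2: -18.340° → +55.176°, shortest Δλ = 73.516° (east) — does not cross 180°.
Leg 3: +55.176° → -173.499°, shortest Δλ = 131.325° (east) — crosses 180°.
Leg 4: -173.499° → -51.877°, shortest Δλ = 121.622° (east) — does not cross 180°.
Leg 5: -51.877° → -94.174°, shortest Δλ = -42.297° (west) — does not cross 180°.
Leg 6: -94.174° → +15.334°, shortest Δλ = 109.508° (east) — does not cross 180°.
Total crossings: 1.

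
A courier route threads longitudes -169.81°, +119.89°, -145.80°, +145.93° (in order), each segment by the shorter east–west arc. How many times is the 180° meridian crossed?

Leg 1: -169.81° → +119.89°, shortest Δλ = -70.3° (west) — crosses 180°.
Leg 2: +119.89° → -145.80°, shortest Δλ = 94.31° (east) — crosses 180°.
Leg 3: -145.80° → +145.93°, shortest Δλ = -68.27° (west) — crosses 180°.
Total crossings: 3.

3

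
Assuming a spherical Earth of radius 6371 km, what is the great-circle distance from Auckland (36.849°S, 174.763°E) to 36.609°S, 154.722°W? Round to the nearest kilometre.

2708 km

Δλ = -154.722 − 174.763 = -329.485°; wrapped into (−180°, 180°]: 30.515°.
Δφ = -36.609 − -36.849 = 0.240°.
a = sin²(Δφ/2) + cos φ₁ · cos φ₂ · sin²(Δλ/2) = 0.044489.
c = 2·atan2(√a, √(1−a)) = 0.42504 rad → d = 6371·c ≈ 2707.92 km.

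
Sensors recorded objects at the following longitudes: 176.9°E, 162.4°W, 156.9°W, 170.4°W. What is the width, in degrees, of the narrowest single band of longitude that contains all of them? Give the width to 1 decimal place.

26.2°

Sort the longitudes: -170.4°, -162.4°, -156.9°, +176.9°.
Eastward gaps between consecutive values (wrapping around): 8.0°, 5.5°, 333.8°, 12.7°.
Largest gap = 333.8° ⇒ minimal covering band is its complement: 360° − 333.8° = 26.2°.
Band runs from +176.9° eastward to -156.9°, crossing the antimeridian.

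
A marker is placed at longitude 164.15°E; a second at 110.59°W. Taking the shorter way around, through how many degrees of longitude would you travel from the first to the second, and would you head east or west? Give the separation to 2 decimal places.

85.26° east

Raw difference: -110.59 − 164.15 = -274.74°.
Normalise into (−180°, 180°]: -274.74° + 360° = 85.26°.
Positive ⇒ the second point lies to the east; separation 85.26°.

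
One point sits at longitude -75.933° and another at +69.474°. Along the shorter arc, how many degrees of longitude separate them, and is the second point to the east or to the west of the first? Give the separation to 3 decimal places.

Raw difference: 69.474 − -75.933 = 145.407°.
Normalise into (−180°, 180°]: 145.407° stays 145.407°.
Positive ⇒ the second point lies to the east; separation 145.407°.

145.407° east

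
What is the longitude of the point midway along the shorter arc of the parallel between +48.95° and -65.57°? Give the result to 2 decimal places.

-8.31°

Signed shortest Δλ from +48.95° to -65.57° is -114.52°.
Midpoint longitude = +48.95° + (-114.52°)/2 = +48.95° − 57.26° = -8.31°.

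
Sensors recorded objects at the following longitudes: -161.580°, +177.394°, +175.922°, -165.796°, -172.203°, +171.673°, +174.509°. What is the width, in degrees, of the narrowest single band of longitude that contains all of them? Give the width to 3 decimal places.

Sort the longitudes: -172.203°, -165.796°, -161.580°, +171.673°, +174.509°, +175.922°, +177.394°.
Eastward gaps between consecutive values (wrapping around): 6.407°, 4.216°, 333.253°, 2.836°, 1.413°, 1.472°, 10.403°.
Largest gap = 333.253° ⇒ minimal covering band is its complement: 360° − 333.253° = 26.747°.
Band runs from +171.673° eastward to -161.580°, crossing the antimeridian.

26.747°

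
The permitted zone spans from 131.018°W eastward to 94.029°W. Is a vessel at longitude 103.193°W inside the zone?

Yes

Band width going east from -131.018° to -94.029°: ((-94.029 − -131.018) mod 360) = 36.989°.
Offset of -103.193° east of the west edge: ((-103.193 − -131.018) mod 360) = 27.825°.
27.825° ≤ 36.989° ⇒ inside.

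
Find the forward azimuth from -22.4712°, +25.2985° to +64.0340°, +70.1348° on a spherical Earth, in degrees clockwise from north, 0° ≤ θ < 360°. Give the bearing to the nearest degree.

18°

Δλ = 70.1348 − 25.2985 = 44.8363°.
θ = atan2( sin Δλ · cos φ₂ , cos φ₁ · sin φ₂ − sin φ₁ · cos φ₂ · cos Δλ )
  = atan2(0.30871, 0.94946) = 18.012° → normalised to [0°, 360°): 18.012°.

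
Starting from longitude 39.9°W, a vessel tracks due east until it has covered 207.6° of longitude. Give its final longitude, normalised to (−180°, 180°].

Start at -39.9°; shift +207.6° → +167.7°.
+167.7° already lies in (−180°, 180°].

167.7°E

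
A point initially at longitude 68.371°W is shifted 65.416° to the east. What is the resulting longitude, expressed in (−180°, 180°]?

2.955°W

Start at -68.371°; shift +65.416° → -2.955°.
-2.955° already lies in (−180°, 180°].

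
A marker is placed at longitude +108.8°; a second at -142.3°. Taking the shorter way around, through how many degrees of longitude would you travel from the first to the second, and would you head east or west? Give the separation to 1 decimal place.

108.9° east

Raw difference: -142.3 − 108.8 = -251.1°.
Normalise into (−180°, 180°]: -251.1° + 360° = 108.9°.
Positive ⇒ the second point lies to the east; separation 108.9°.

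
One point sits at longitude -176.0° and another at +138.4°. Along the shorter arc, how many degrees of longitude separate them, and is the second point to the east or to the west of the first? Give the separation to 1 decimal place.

Raw difference: 138.4 − -176.0 = 314.4°.
Normalise into (−180°, 180°]: 314.4° − 360° = -45.6°.
Negative ⇒ the second point lies to the west; separation 45.6°.

45.6° west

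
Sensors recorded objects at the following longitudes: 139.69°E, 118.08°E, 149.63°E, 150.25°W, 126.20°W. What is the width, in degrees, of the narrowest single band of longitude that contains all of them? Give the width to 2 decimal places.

115.72°

Sort the longitudes: -150.25°, -126.20°, +118.08°, +139.69°, +149.63°.
Eastward gaps between consecutive values (wrapping around): 24.05°, 244.28°, 21.61°, 9.94°, 60.12°.
Largest gap = 244.28° ⇒ minimal covering band is its complement: 360° − 244.28° = 115.72°.
Band runs from +118.08° eastward to -126.20°, crossing the antimeridian.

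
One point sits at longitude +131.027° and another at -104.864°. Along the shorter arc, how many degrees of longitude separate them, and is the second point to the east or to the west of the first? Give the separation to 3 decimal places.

Raw difference: -104.864 − 131.027 = -235.891°.
Normalise into (−180°, 180°]: -235.891° + 360° = 124.109°.
Positive ⇒ the second point lies to the east; separation 124.109°.

124.109° east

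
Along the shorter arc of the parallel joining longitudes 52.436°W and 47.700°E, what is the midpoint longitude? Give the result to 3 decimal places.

2.368°W

Signed shortest Δλ from -52.436° to +47.700° is +100.136°.
Midpoint longitude = -52.436° + (+100.136°)/2 = -52.436° + 50.068° = -2.368°.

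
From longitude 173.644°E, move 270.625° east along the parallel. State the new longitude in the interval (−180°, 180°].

Start at +173.644°; shift +270.625° → +444.269°.
+444.269° lies outside (−180°, 180°]; subtract 360° → +84.269°.

84.269°E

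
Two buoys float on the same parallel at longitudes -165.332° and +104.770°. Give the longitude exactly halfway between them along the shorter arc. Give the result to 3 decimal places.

+149.719°

Signed shortest Δλ from -165.332° to +104.770° is -89.898°.
Midpoint longitude = -165.332° + (-89.898°)/2 = -165.332° − 44.949° = -210.281°.
Normalise into (−180°, 180°]: +149.719°.
(The naïve average (-165.332 + +104.770)/2 = -30.281° is on the wrong side of the globe.)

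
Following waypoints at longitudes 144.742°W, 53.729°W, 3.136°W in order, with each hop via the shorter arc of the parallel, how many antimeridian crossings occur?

Leg 1: -144.742° → -53.729°, shortest Δλ = 91.013° (east) — does not cross 180°.
Leg 2: -53.729° → -3.136°, shortest Δλ = 50.593° (east) — does not cross 180°.
Total crossings: 0.

0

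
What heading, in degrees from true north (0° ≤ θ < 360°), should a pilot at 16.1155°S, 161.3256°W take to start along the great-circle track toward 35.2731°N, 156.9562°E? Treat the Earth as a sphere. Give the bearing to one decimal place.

Δλ = 156.9562 − -161.3256 = 318.2818°; wrapped into (−180°, 180°]: -41.7182°.
θ = atan2( sin Δλ · cos φ₂ , cos φ₁ · sin φ₂ − sin φ₁ · cos φ₂ · cos Δλ )
  = atan2(-0.54329, 0.72393) = -36.887° → normalised to [0°, 360°): 323.113°.

323.1°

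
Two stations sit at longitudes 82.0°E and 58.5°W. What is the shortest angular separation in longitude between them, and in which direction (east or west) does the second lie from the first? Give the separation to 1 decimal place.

140.5° west

Raw difference: -58.5 − 82.0 = -140.5°.
Normalise into (−180°, 180°]: -140.5° stays -140.5°.
Negative ⇒ the second point lies to the west; separation 140.5°.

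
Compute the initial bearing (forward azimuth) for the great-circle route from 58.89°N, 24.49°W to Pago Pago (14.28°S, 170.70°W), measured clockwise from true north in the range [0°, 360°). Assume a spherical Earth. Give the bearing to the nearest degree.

Δλ = -170.70 − -24.49 = -146.21°.
θ = atan2( sin Δλ · cos φ₂ , cos φ₁ · sin φ₂ − sin φ₁ · cos φ₂ · cos Δλ )
  = atan2(-0.53897, 0.56212) = -43.795° → normalised to [0°, 360°): 316.205°.

316°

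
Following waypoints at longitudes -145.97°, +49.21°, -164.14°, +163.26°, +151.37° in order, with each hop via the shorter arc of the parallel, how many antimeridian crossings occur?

3

Leg 1: -145.97° → +49.21°, shortest Δλ = -164.82° (west) — crosses 180°.
Leg 2: +49.21° → -164.14°, shortest Δλ = 146.65° (east) — crosses 180°.
Leg 3: -164.14° → +163.26°, shortest Δλ = -32.6° (west) — crosses 180°.
Leg 4: +163.26° → +151.37°, shortest Δλ = -11.89° (west) — does not cross 180°.
Total crossings: 3.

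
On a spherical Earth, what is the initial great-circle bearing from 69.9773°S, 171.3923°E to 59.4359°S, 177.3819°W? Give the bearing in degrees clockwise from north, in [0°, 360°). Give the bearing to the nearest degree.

30°

Δλ = -177.3819 − 171.3923 = -348.7742°; wrapped into (−180°, 180°]: 11.2258°.
θ = atan2( sin Δλ · cos φ₂ , cos φ₁ · sin φ₂ − sin φ₁ · cos φ₂ · cos Δλ )
  = atan2(0.09899, 0.17381) = 29.664° → normalised to [0°, 360°): 29.664°.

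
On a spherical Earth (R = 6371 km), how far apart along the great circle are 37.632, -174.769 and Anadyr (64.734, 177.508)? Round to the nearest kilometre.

3056 km

Δλ = 177.508 − -174.769 = 352.277°; wrapped into (−180°, 180°]: -7.723°.
Δφ = 64.734 − 37.632 = 27.102°.
a = sin²(Δφ/2) + cos φ₁ · cos φ₂ · sin²(Δλ/2) = 0.056435.
c = 2·atan2(√a, √(1−a)) = 0.47971 rad → d = 6371·c ≈ 3056.20 km.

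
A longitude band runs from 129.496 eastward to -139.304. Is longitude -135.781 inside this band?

No

Band width going east from +129.496° to -139.304°: ((-139.304 − 129.496) mod 360) = 91.200°.
Offset of -135.781° east of the west edge: ((-135.781 − 129.496) mod 360) = 94.723°.
94.723° > 91.200° ⇒ outside.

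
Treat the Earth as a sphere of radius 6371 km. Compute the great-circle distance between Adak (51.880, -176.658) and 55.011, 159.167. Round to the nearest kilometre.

Δλ = 159.167 − -176.658 = 335.825°; wrapped into (−180°, 180°]: -24.175°.
Δφ = 55.011 − 51.880 = 3.131°.
a = sin²(Δφ/2) + cos φ₁ · cos φ₂ · sin²(Δλ/2) = 0.016268.
c = 2·atan2(√a, √(1−a)) = 0.25579 rad → d = 6371·c ≈ 1629.66 km.

1630 km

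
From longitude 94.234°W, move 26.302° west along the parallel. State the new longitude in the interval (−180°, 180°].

120.536°W

Start at -94.234°; shift −26.302° → -120.536°.
-120.536° already lies in (−180°, 180°].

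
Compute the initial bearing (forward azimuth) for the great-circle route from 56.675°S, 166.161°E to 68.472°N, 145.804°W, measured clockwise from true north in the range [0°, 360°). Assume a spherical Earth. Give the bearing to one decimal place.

20.9°

Δλ = -145.804 − 166.161 = -311.965°; wrapped into (−180°, 180°]: 48.035°.
θ = atan2( sin Δλ · cos φ₂ , cos φ₁ · sin φ₂ − sin φ₁ · cos φ₂ · cos Δλ )
  = atan2(0.27285, 0.71609) = 20.858° → normalised to [0°, 360°): 20.858°.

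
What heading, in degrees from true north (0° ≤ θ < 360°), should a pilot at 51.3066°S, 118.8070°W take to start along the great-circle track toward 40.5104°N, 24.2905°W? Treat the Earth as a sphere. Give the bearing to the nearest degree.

65°

Δλ = -24.2905 − -118.8070 = 94.5165°.
θ = atan2( sin Δλ · cos φ₂ , cos φ₁ · sin φ₂ − sin φ₁ · cos φ₂ · cos Δλ )
  = atan2(0.75793, 0.35936) = 64.633° → normalised to [0°, 360°): 64.633°.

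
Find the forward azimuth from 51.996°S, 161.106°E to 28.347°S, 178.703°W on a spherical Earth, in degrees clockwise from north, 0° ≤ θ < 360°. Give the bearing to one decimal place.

40.3°

Δλ = -178.703 − 161.106 = -339.809°; wrapped into (−180°, 180°]: 20.191°.
θ = atan2( sin Δλ · cos φ₂ , cos φ₁ · sin φ₂ − sin φ₁ · cos φ₂ · cos Δλ )
  = atan2(0.30376, 0.35852) = 40.274° → normalised to [0°, 360°): 40.274°.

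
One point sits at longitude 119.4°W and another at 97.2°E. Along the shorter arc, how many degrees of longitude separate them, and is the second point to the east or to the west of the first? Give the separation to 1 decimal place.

143.4° west

Raw difference: 97.2 − -119.4 = 216.6°.
Normalise into (−180°, 180°]: 216.6° − 360° = -143.4°.
Negative ⇒ the second point lies to the west; separation 143.4°.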